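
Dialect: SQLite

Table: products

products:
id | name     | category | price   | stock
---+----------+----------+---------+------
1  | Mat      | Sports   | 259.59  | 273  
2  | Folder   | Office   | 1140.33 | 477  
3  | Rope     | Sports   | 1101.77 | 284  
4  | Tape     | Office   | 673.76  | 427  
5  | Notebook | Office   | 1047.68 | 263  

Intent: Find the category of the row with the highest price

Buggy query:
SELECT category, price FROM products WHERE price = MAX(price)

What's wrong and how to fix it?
Bug: WHERE is evaluated per row; an aggregate over the whole table isn't defined there

Fix: Use a subquery: WHERE price = (SELECT MAX(price) FROM products)

Corrected query:
SELECT category, price FROM products WHERE price = (SELECT MAX(price) FROM products)

Result:
category | price  
---------+--------
Office   | 1140.33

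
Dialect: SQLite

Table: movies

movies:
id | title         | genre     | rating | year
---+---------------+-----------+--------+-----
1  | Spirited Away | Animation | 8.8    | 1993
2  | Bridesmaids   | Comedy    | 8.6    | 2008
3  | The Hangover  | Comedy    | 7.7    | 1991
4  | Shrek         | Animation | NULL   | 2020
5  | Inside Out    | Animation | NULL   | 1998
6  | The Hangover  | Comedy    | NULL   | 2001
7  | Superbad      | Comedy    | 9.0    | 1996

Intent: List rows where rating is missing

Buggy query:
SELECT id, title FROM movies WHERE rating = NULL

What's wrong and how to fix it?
Bug: '= NULL' is always unknown in SQL three-valued logic, so no rows match

Fix: Replace '= NULL' with 'IS NULL'

Corrected query:
SELECT id, title FROM movies WHERE rating IS NULL

Result:
id | title       
---+-------------
4  | Shrek       
5  | Inside Out  
6  | The Hangover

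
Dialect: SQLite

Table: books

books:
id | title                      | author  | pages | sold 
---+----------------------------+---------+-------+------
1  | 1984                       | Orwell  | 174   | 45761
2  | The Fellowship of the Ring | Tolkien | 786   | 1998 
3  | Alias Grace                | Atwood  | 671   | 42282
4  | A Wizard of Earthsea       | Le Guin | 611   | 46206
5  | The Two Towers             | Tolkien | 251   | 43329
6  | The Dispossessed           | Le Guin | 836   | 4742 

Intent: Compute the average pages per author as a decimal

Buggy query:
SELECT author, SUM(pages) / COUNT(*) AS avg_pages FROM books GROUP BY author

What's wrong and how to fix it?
Bug: Both operands are integers, so '/' performs integer division and truncates

Fix: Multiply by 1.0 (or CAST to REAL) to force floating-point division

Corrected query:
SELECT author, SUM(pages) * 1.0 / COUNT(*) AS avg_pages FROM books GROUP BY author

Result:
author  | avg_pages
--------+----------
Atwood  | 671      
Le Guin | 723.5    
Orwell  | 174      
Tolkien | 518.5    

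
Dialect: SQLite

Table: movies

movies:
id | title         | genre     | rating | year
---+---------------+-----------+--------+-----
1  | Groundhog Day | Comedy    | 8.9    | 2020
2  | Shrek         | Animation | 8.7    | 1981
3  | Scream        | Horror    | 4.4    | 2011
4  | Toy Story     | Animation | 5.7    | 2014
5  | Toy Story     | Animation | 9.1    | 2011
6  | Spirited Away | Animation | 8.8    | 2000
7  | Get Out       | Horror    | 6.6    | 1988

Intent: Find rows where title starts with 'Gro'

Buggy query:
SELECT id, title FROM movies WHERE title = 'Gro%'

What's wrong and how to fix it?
Bug: Wildcards only work with LIKE; '=' treats '%' as a literal character

Fix: Replace '=' with LIKE so 'Gro%' is treated as a pattern

Corrected query:
SELECT id, title FROM movies WHERE title LIKE 'Gro%'

Result:
id | title        
---+--------------
1  | Groundhog Day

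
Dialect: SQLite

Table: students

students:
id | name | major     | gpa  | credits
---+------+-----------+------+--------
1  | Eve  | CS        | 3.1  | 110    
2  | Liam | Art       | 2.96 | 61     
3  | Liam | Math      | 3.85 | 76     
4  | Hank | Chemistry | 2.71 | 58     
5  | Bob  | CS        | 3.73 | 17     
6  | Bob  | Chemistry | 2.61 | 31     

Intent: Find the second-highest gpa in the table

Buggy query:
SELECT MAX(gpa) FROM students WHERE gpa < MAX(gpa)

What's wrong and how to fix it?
Bug: The inner MAX is an aggregate inside WHERE, which is not allowed

Fix: Compute the overall MAX in a subquery, then take MAX of rows below it

Corrected query:
SELECT MAX(gpa) FROM students WHERE gpa < (SELECT MAX(gpa) FROM students)

Result:
MAX(gpa)
--------
3.73    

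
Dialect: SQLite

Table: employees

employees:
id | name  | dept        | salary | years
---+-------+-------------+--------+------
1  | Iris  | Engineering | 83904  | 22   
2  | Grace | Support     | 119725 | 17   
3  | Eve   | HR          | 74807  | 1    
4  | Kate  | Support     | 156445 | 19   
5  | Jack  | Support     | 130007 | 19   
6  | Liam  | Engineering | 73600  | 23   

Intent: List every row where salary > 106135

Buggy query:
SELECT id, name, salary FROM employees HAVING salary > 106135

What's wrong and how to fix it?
Bug: HAVING filters the output of aggregation, but this query has no GROUP BY and no aggregate functions, so SQLite rejects it (HAVING clause on a non-aggregate query); the condition here is per row

Fix: Use WHERE for row-level filtering

Corrected query:
SELECT id, name, salary FROM employees WHERE salary > 106135

Result:
id | name  | salary
---+-------+-------
2  | Grace | 119725
4  | Kate  | 156445
5  | Jack  | 130007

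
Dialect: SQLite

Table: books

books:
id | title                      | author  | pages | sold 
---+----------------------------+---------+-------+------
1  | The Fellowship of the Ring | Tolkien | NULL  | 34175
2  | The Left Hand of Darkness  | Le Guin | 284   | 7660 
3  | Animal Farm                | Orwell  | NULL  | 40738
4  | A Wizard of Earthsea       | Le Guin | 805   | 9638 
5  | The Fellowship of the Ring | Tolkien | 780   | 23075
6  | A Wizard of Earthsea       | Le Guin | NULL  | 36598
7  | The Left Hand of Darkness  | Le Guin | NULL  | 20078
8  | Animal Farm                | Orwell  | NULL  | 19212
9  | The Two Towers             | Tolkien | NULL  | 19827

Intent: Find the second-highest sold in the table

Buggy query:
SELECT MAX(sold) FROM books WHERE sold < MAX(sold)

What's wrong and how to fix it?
Bug: MAX(sold) on the right of the comparison is an aggregate-in-WHERE error

Fix: Put the inner MAX in a scalar subquery

Corrected query:
SELECT MAX(sold) FROM books WHERE sold < (SELECT MAX(sold) FROM books)

Result:
MAX(sold)
---------
36598    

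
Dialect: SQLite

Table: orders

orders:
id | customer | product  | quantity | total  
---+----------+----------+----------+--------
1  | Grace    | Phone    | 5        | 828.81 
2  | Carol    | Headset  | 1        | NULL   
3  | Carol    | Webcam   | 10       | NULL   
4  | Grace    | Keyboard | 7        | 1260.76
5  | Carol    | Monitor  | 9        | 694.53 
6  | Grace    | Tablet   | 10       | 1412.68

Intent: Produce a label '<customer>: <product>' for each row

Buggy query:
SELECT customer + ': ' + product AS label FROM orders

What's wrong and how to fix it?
Bug: SQLite uses || for string concatenation; + coerces text to numbers (yielding 0)

Fix: Replace + with || to concatenate text

Corrected query:
SELECT customer || ': ' || product AS label FROM orders

Result:
label          
---------------
Grace: Phone   
Carol: Headset 
Carol: Webcam  
Grace: Keyboard
Carol: Monitor 
Grace: Tablet  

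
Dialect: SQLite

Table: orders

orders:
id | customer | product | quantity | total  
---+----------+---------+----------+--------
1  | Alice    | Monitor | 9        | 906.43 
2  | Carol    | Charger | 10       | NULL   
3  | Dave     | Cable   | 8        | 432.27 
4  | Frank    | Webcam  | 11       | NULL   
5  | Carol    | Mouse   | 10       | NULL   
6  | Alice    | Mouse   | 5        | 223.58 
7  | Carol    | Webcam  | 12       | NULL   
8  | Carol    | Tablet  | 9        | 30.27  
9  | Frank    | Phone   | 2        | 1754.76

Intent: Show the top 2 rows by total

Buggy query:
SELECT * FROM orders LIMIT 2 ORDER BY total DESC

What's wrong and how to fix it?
Bug: ORDER BY cannot follow LIMIT; LIMIT is the final clause

Fix: Swap the clauses: ORDER BY first, then LIMIT

Corrected query:
SELECT * FROM orders ORDER BY total DESC LIMIT 2

Result:
id | customer | product | quantity | total  
---+----------+---------+----------+--------
9  | Frank    | Phone   | 2        | 1754.76
1  | Alice    | Monitor | 9        | 906.43 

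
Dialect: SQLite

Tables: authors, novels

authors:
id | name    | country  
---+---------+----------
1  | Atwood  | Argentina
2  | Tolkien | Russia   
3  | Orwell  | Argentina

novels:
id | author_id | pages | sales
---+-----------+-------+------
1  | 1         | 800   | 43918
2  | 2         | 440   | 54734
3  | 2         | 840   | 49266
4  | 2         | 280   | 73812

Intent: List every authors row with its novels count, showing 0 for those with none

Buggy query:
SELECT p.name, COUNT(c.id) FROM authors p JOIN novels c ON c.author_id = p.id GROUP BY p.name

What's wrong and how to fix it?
Bug: An inner join excludes parents with zero children

Fix: Switch to LEFT JOIN to retain unmatched parent rows

Corrected query:
SELECT p.name, COUNT(c.id) FROM authors p LEFT JOIN novels c ON c.author_id = p.id GROUP BY p.name

Result:
name    | COUNT(c.id)
--------+------------
Atwood  | 1          
Orwell  | 0          
Tolkien | 3          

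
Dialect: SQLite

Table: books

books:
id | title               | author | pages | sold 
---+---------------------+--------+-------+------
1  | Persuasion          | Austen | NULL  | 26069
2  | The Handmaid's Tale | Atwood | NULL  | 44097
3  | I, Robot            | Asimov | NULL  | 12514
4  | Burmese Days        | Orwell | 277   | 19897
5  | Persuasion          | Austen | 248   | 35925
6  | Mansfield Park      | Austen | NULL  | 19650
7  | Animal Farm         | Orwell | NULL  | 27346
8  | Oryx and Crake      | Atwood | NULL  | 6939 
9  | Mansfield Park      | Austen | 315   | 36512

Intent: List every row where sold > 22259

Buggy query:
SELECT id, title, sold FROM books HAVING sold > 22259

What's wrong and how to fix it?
Bug: HAVING filters the output of aggregation, but this query has no GROUP BY and no aggregate functions, so SQLite rejects it (HAVING clause on a non-aggregate query); the condition here is per row

Fix: Replace HAVING with WHERE since the condition applies to individual rows

Corrected query:
SELECT id, title, sold FROM books WHERE sold > 22259

Result:
id | title               | sold 
---+---------------------+------
1  | Persuasion          | 26069
2  | The Handmaid's Tale | 44097
5  | Persuasion          | 35925
7  | Animal Farm         | 27346
9  | Mansfield Park      | 36512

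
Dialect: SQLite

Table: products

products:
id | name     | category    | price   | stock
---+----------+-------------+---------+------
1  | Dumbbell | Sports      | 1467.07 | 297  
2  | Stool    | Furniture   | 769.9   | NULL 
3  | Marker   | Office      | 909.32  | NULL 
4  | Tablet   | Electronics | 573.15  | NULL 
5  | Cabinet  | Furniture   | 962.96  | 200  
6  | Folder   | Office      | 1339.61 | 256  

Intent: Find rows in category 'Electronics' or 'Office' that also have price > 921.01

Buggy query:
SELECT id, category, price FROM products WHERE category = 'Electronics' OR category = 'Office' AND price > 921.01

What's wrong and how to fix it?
Bug: AND binds tighter than OR, so this parses as category = 'Electronics' OR (category = 'Office' AND price > 921.01)

Fix: Group the OR with parentheses (or use IN), then AND the threshold

Corrected query:
SELECT id, category, price FROM products WHERE (category = 'Electronics' OR category = 'Office') AND price > 921.01

Result:
id | category | price  
---+----------+--------
6  | Office   | 1339.61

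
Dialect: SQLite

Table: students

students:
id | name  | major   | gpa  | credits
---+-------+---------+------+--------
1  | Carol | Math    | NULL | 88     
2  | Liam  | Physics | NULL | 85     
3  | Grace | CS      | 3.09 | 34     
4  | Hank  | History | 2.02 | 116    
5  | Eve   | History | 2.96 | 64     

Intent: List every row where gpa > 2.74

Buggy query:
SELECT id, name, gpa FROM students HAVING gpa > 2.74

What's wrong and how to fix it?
Bug: HAVING filters the output of aggregation, but this query has no GROUP BY and no aggregate functions, so SQLite rejects it (HAVING clause on a non-aggregate query); the condition here is per row

Fix: Replace HAVING with WHERE since the condition applies to individual rows

Corrected query:
SELECT id, name, gpa FROM students WHERE gpa > 2.74

Result:
id | name  | gpa 
---+-------+-----
3  | Grace | 3.09
5  | Eve   | 2.96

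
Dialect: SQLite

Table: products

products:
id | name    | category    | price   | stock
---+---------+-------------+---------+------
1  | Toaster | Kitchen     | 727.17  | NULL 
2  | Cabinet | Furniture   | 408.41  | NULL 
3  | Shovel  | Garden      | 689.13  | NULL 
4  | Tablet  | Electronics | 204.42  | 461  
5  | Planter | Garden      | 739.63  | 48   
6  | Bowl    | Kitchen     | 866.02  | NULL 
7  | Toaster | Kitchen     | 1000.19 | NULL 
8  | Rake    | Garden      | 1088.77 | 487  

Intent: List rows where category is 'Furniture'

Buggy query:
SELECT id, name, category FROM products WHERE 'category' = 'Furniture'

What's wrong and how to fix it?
Bug: Single quotes denote string literals in SQL; the column name is being compared as a constant string

Fix: Remove the quotes around the column name (or use double quotes for an identifier)

Corrected query:
SELECT id, name, category FROM products WHERE category = 'Furniture'

Result:
id | name    | category 
---+---------+----------
2  | Cabinet | Furniture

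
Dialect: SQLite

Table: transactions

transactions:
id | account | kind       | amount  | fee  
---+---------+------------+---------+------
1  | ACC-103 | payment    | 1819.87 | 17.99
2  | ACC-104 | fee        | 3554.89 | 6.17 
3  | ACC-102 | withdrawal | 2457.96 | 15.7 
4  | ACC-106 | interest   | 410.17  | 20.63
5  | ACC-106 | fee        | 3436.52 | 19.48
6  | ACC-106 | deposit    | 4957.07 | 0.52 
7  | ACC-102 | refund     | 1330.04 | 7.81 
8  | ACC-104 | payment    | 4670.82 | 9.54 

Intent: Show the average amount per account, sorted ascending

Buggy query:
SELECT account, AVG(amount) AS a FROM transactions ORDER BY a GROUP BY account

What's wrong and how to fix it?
Bug: ORDER BY appears before GROUP BY; SQL clause order requires GROUP BY first

Fix: Move ORDER BY to the end, after GROUP BY

Corrected query:
SELECT account, AVG(amount) AS a FROM transactions GROUP BY account ORDER BY a

Result:
account | a          
--------+------------
ACC-103 | 1819.87    
ACC-102 | 1894       
ACC-106 | 2934.586667
ACC-104 | 4112.855   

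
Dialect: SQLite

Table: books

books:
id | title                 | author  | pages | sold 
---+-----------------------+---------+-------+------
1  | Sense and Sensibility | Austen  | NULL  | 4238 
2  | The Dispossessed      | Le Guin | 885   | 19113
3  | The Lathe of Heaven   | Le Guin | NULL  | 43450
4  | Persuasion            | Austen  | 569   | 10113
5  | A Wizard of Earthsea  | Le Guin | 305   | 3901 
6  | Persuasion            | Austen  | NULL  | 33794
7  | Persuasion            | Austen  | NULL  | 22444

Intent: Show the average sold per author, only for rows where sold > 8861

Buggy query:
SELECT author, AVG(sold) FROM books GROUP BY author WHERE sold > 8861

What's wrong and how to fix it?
Bug: WHERE cannot follow GROUP BY

Fix: Place WHERE between FROM and GROUP BY

Corrected query:
SELECT author, AVG(sold) FROM books WHERE sold > 8861 GROUP BY author

Result:
author  | AVG(sold)
--------+----------
Austen  | 22117    
Le Guin | 31281.5  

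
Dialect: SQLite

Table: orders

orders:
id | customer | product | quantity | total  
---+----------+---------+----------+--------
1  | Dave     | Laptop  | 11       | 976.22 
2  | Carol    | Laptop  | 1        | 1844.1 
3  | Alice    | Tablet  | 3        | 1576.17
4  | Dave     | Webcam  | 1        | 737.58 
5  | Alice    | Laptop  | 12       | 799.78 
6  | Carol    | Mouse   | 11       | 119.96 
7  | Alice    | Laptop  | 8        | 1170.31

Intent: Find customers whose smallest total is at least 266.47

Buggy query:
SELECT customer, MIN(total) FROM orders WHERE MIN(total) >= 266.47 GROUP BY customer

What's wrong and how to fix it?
Bug: Aggregates like MIN are computed per group after WHERE runs

Fix: Use HAVING for the per-group MIN condition

Corrected query:
SELECT customer, MIN(total) FROM orders GROUP BY customer HAVING MIN(total) >= 266.47

Result:
customer | MIN(total)
---------+-----------
Alice    | 799.78    
Dave     | 737.58    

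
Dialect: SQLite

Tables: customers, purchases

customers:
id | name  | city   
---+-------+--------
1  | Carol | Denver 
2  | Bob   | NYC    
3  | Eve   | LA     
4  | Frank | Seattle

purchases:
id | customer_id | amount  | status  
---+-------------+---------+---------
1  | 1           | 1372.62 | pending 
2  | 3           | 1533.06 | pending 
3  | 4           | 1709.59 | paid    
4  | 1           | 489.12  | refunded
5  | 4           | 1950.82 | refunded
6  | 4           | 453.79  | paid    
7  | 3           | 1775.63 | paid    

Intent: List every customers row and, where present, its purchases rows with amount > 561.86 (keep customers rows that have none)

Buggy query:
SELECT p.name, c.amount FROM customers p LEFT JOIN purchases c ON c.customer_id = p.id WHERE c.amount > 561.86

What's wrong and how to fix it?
Bug: A WHERE condition on the right-hand table after LEFT JOIN drops unmatched parents

Fix: Move the right-table condition into the ON clause so unmatched parents are kept

Corrected query:
SELECT p.name, c.amount FROM customers p LEFT JOIN purchases c ON c.customer_id = p.id AND c.amount > 561.86

Result:
name  | amount 
------+--------
Carol | 1372.62
Bob   | NULL   
Eve   | 1533.06
Eve   | 1775.63
Frank | 1709.59
Frank | 1950.82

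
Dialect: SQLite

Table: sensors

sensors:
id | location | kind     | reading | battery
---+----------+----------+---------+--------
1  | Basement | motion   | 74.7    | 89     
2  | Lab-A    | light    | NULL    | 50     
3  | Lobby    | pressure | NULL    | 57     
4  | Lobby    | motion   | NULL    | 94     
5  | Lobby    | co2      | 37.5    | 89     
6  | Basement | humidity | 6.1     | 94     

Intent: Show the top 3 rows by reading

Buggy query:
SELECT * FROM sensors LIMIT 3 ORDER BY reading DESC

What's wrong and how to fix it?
Bug: ORDER BY cannot follow LIMIT; LIMIT is the final clause

Fix: Sort with ORDER BY, then apply LIMIT

Corrected query:
SELECT * FROM sensors ORDER BY reading DESC LIMIT 3

Result:
id | location | kind     | reading | battery
---+----------+----------+---------+--------
1  | Basement | motion   | 74.7    | 89     
5  | Lobby    | co2      | 37.5    | 89     
6  | Basement | humidity | 6.1     | 94     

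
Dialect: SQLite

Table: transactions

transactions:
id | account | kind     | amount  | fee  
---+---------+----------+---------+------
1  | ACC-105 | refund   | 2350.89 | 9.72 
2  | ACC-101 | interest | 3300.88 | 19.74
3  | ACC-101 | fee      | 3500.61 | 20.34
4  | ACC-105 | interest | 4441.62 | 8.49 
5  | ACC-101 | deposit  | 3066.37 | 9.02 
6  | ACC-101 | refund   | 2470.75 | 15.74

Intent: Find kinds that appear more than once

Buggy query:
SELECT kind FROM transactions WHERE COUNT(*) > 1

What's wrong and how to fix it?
Bug: WHERE can't reference COUNT(*); aggregates are computed after WHERE

Fix: GROUP BY kind, then filter groups with HAVING COUNT(*) > 1

Corrected query:
SELECT kind FROM transactions GROUP BY kind HAVING COUNT(*) > 1

Result:
kind    
--------
interest
refund  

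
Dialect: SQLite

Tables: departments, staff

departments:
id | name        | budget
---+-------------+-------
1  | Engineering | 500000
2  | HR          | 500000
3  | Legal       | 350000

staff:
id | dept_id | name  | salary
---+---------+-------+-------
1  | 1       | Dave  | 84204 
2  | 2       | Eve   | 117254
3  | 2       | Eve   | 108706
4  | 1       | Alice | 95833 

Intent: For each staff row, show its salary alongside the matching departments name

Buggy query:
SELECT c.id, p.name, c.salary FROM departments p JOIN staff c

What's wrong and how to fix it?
Bug: JOIN with no ON clause produces a cartesian product; every staff row pairs with every departments row

Fix: Specify the join condition linking the foreign key to the parent id

Corrected query:
SELECT c.id, p.name, c.salary FROM departments p JOIN staff c ON c.dept_id = p.id

Result:
id | name        | salary
---+-------------+-------
1  | Engineering | 84204 
2  | HR          | 117254
3  | HR          | 108706
4  | Engineering | 95833 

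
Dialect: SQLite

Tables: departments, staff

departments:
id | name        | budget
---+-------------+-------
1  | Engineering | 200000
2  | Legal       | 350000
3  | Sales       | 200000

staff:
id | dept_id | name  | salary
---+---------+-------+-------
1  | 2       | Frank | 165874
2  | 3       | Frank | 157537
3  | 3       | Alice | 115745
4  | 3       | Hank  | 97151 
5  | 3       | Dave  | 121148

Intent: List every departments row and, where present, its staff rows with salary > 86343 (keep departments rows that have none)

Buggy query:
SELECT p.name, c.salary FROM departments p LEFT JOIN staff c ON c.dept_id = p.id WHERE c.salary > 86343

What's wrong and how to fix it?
Bug: A WHERE condition on the right-hand table after LEFT JOIN drops unmatched parents

Fix: Move the right-table condition into the ON clause so unmatched parents are kept

Corrected query:
SELECT p.name, c.salary FROM departments p LEFT JOIN staff c ON c.dept_id = p.id AND c.salary > 86343

Result:
name        | salary
------------+-------
Engineering | NULL  
Legal       | 165874
Sales       | 97151 
Sales       | 115745
Sales       | 121148
Sales       | 157537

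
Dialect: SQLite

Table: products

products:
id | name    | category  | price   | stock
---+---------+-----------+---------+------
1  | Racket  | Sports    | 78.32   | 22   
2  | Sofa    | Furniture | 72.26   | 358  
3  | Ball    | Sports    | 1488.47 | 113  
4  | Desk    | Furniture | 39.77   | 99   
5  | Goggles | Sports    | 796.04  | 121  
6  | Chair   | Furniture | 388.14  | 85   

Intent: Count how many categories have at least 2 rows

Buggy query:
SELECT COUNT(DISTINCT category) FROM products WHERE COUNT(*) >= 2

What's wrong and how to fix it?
Bug: COUNT(*) cannot appear in WHERE; the per-group count doesn't exist yet

Fix: Group first with HAVING COUNT(*) >= 2, then COUNT the resulting groups

Corrected query:
SELECT COUNT(*) FROM (SELECT category FROM products GROUP BY category HAVING COUNT(*) >= 2)

Result:
COUNT(*)
--------
2       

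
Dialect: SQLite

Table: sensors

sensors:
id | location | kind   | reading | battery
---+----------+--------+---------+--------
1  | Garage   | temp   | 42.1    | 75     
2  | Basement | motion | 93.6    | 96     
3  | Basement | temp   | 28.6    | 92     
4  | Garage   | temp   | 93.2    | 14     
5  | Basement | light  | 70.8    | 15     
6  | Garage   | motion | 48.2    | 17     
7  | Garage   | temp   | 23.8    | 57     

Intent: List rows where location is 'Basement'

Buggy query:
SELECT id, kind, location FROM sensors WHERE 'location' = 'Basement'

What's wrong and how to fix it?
Bug: 'location' in single quotes is a string literal, not the column; the comparison is literal-vs-literal and never true

Fix: Remove the quotes around the column name (or use double quotes for an identifier)

Corrected query:
SELECT id, kind, location FROM sensors WHERE location = 'Basement'

Result:
id | kind   | location
---+--------+---------
2  | motion | Basement
3  | temp   | Basement
5  | light  | Basement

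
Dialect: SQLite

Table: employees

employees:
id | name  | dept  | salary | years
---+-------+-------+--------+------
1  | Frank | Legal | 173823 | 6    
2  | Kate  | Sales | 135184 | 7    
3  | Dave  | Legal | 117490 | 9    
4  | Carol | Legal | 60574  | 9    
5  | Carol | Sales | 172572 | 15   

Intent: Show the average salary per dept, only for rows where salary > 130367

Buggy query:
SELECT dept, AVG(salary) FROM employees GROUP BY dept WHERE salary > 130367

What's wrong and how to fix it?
Bug: WHERE cannot follow GROUP BY

Fix: Place WHERE between FROM and GROUP BY

Corrected query:
SELECT dept, AVG(salary) FROM employees WHERE salary > 130367 GROUP BY dept

Result:
dept  | AVG(salary)
------+------------
Legal | 173823     
Sales | 153878     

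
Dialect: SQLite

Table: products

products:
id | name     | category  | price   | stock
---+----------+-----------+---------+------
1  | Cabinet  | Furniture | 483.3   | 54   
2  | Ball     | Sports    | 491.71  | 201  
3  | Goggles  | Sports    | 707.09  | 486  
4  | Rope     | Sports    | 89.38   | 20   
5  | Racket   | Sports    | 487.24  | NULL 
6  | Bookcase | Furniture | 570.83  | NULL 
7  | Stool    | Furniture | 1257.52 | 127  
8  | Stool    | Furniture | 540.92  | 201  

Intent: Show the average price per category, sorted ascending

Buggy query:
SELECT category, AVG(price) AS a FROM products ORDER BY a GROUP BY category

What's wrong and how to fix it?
Bug: ORDER BY appears before GROUP BY; SQL clause order requires GROUP BY first

Fix: Reorder: SELECT … FROM … GROUP BY … ORDER BY …

Corrected query:
SELECT category, AVG(price) AS a FROM products GROUP BY category ORDER BY a

Result:
category  | a       
----------+---------
Sports    | 443.855 
Furniture | 713.1425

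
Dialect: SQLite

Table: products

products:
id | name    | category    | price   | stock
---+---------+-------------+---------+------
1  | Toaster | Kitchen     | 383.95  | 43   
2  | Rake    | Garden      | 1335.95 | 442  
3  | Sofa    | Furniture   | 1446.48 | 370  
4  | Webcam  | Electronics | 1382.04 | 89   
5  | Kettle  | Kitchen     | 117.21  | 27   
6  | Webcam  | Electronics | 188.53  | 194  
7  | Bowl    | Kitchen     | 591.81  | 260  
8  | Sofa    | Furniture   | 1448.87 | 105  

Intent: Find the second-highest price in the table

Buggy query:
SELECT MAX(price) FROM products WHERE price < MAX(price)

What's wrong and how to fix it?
Bug: MAX(price) on the right of the comparison is an aggregate-in-WHERE error

Fix: Compute the overall MAX in a subquery, then take MAX of rows below it

Corrected query:
SELECT MAX(price) FROM products WHERE price < (SELECT MAX(price) FROM products)

Result:
MAX(price)
----------
1446.48   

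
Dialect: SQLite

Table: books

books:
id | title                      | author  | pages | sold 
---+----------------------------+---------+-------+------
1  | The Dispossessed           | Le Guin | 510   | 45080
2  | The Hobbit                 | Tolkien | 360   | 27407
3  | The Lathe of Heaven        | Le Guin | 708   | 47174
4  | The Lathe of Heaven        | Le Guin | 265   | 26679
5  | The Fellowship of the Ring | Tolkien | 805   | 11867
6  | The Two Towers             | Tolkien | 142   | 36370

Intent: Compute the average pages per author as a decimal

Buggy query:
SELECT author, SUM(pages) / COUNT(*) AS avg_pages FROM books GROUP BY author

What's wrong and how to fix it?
Bug: Both operands are integers, so '/' performs integer division and truncates

Fix: Multiply by 1.0 (or CAST to REAL) to force floating-point division

Corrected query:
SELECT author, SUM(pages) * 1.0 / COUNT(*) AS avg_pages FROM books GROUP BY author

Result:
author  | avg_pages 
--------+-----------
Le Guin | 494.333333
Tolkien | 435.666667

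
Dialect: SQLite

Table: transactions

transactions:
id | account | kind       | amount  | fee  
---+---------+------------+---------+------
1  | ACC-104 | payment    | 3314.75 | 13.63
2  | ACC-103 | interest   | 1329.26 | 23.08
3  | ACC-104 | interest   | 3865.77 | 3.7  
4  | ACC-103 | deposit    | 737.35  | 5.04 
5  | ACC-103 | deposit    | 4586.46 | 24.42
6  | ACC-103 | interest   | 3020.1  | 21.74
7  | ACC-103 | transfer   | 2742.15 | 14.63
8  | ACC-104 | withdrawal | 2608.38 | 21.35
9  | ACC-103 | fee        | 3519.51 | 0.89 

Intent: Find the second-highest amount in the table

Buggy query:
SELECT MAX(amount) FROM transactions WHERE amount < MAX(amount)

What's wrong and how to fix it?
Bug: MAX(amount) on the right of the comparison is an aggregate-in-WHERE error

Fix: Compute the overall MAX in a subquery, then take MAX of rows below it

Corrected query:
SELECT MAX(amount) FROM transactions WHERE amount < (SELECT MAX(amount) FROM transactions)

Result:
MAX(amount)
-----------
3865.77    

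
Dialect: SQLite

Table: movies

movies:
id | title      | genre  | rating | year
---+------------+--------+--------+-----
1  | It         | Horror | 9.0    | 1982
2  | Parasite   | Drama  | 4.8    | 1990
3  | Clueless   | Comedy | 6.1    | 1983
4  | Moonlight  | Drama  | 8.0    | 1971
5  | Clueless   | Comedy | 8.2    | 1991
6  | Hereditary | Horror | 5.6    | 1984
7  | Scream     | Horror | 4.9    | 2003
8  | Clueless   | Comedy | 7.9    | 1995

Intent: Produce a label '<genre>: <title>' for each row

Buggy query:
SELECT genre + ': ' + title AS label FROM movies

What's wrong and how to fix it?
Bug: '+' is numeric addition; on text columns SQLite converts them to 0 instead of concatenating

Fix: Replace + with || to concatenate text

Corrected query:
SELECT genre || ': ' || title AS label FROM movies

Result:
label             
------------------
Horror: It        
Drama: Parasite   
Comedy: Clueless  
Drama: Moonlight  
Comedy: Clueless  
Horror: Hereditary
Horror: Scream    
Comedy: Clueless  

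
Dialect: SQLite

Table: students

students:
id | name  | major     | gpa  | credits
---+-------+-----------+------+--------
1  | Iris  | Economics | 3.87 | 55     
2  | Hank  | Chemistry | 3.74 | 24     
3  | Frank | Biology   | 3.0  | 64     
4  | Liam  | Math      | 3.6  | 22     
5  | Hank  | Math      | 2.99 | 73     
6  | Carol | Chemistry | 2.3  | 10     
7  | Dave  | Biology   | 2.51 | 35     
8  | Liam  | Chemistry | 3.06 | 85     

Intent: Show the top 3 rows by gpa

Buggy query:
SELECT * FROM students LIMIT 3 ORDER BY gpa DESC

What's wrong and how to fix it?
Bug: ORDER BY cannot follow LIMIT; LIMIT is the final clause

Fix: Sort with ORDER BY, then apply LIMIT

Corrected query:
SELECT * FROM students ORDER BY gpa DESC LIMIT 3

Result:
id | name | major     | gpa  | credits
---+------+-----------+------+--------
1  | Iris | Economics | 3.87 | 55     
2  | Hank | Chemistry | 3.74 | 24     
4  | Liam | Math      | 3.6  | 22     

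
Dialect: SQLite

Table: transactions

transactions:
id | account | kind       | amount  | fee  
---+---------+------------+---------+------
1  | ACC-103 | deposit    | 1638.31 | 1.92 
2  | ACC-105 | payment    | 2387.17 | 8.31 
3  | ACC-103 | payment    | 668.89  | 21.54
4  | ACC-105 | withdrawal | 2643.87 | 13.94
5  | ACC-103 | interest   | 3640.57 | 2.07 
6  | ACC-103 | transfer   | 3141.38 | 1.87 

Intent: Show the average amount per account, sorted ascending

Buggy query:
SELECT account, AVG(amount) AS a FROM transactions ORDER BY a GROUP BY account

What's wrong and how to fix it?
Bug: ORDER BY appears before GROUP BY; SQL clause order requires GROUP BY first

Fix: Reorder: SELECT … FROM … GROUP BY … ORDER BY …

Corrected query:
SELECT account, AVG(amount) AS a FROM transactions GROUP BY account ORDER BY a

Result:
account | a        
--------+----------
ACC-103 | 2272.2875
ACC-105 | 2515.52  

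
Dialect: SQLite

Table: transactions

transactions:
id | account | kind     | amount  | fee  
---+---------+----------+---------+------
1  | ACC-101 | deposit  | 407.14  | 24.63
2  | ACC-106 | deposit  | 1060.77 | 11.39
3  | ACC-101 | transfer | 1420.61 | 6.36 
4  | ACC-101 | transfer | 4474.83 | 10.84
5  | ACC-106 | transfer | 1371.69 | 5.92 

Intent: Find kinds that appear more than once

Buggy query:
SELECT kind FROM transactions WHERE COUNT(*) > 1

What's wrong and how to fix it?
Bug: COUNT(*) is an aggregate and cannot be used in WHERE

Fix: GROUP BY kind, then filter groups with HAVING COUNT(*) > 1

Corrected query:
SELECT kind FROM transactions GROUP BY kind HAVING COUNT(*) > 1

Result:
kind    
--------
deposit 
transfer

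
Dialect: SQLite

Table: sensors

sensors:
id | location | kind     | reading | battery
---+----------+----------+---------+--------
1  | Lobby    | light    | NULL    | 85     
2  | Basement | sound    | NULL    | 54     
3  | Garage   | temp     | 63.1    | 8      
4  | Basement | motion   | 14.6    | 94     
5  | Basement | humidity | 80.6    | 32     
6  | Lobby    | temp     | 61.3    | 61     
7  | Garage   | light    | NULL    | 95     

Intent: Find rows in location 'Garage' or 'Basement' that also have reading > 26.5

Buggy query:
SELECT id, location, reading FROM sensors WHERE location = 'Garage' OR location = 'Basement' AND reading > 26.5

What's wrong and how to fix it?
Bug: Without parentheses, AND is evaluated before OR, so the reading filter only applies to the 'Basement' branch

Fix: Group the OR with parentheses (or use IN), then AND the threshold

Corrected query:
SELECT id, location, reading FROM sensors WHERE (location = 'Garage' OR location = 'Basement') AND reading > 26.5

Result:
id | location | reading
---+----------+--------
3  | Garage   | 63.1   
5  | Basement | 80.6   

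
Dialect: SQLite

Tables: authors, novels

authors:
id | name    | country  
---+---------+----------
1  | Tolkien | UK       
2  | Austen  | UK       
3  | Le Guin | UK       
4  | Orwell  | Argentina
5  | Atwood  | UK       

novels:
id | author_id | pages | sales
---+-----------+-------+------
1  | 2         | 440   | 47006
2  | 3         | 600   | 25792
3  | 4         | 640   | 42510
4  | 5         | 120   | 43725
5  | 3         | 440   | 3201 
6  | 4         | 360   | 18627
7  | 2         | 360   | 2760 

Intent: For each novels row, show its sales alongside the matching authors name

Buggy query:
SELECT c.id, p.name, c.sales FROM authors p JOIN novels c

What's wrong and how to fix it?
Bug: JOIN with no ON clause produces a cartesian product; every novels row pairs with every authors row

Fix: Specify the join condition linking the foreign key to the parent id

Corrected query:
SELECT c.id, p.name, c.sales FROM authors p JOIN novels c ON c.author_id = p.id

Result:
id | name    | sales
---+---------+------
1  | Austen  | 47006
2  | Le Guin | 25792
3  | Orwell  | 42510
4  | Atwood  | 43725
5  | Le Guin | 3201 
6  | Orwell  | 18627
7  | Austen  | 2760 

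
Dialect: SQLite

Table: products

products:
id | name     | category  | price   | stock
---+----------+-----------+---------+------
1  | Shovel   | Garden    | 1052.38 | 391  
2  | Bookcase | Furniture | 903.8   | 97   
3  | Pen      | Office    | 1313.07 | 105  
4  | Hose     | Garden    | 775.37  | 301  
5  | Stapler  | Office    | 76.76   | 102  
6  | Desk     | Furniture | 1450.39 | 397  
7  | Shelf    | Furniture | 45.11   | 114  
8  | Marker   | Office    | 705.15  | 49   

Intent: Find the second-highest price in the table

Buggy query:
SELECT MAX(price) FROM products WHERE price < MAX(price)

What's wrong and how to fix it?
Bug: The inner MAX is an aggregate inside WHERE, which is not allowed

Fix: Compute the overall MAX in a subquery, then take MAX of rows below it

Corrected query:
SELECT MAX(price) FROM products WHERE price < (SELECT MAX(price) FROM products)

Result:
MAX(price)
----------
1313.07   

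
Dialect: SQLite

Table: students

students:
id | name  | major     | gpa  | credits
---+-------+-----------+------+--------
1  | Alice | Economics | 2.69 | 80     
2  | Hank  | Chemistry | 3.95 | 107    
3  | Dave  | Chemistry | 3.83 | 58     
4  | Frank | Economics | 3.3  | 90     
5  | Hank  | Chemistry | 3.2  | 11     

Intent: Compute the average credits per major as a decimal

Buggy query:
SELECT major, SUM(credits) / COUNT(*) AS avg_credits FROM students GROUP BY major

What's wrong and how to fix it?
Bug: Both operands are integers, so '/' performs integer division and truncates

Fix: Cast one side to REAL so the division keeps the fractional part

Corrected query:
SELECT major, SUM(credits) * 1.0 / COUNT(*) AS avg_credits FROM students GROUP BY major

Result:
major     | avg_credits
----------+------------
Chemistry | 58.666667  
Economics | 85         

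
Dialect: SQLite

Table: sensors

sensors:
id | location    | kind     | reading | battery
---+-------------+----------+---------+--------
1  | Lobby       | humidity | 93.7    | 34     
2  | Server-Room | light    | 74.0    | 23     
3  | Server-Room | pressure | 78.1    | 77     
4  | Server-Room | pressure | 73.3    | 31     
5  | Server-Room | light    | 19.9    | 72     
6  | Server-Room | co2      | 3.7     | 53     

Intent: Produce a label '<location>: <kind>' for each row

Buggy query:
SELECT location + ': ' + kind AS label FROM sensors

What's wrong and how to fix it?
Bug: '+' is numeric addition; on text columns SQLite converts them to 0 instead of concatenating

Fix: Use the || operator for string concatenation

Corrected query:
SELECT location || ': ' || kind AS label FROM sensors

Result:
label                
---------------------
Lobby: humidity      
Server-Room: light   
Server-Room: pressure
Server-Room: pressure
Server-Room: light   
Server-Room: co2     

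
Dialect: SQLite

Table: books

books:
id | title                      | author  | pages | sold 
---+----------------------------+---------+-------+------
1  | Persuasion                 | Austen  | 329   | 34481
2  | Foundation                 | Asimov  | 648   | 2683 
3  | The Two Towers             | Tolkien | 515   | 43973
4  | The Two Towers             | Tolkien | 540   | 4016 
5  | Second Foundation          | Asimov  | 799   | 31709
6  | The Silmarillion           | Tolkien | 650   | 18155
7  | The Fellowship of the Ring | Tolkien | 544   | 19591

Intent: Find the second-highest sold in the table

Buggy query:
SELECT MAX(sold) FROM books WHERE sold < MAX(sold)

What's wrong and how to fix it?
Bug: The inner MAX is an aggregate inside WHERE, which is not allowed

Fix: Put the inner MAX in a scalar subquery

Corrected query:
SELECT MAX(sold) FROM books WHERE sold < (SELECT MAX(sold) FROM books)

Result:
MAX(sold)
---------
34481    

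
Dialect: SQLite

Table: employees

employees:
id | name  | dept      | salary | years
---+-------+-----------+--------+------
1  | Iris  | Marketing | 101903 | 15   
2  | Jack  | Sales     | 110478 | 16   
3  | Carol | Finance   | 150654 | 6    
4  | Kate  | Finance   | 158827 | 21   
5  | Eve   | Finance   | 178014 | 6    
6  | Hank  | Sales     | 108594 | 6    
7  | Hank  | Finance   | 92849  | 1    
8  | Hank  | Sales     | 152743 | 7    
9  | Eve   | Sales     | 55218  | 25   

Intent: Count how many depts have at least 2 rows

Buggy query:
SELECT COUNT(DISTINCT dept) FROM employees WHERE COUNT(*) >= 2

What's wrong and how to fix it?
Bug: COUNT(*) cannot appear in WHERE; the per-group count doesn't exist yet

Fix: Group first with HAVING COUNT(*) >= 2, then COUNT the resulting groups

Corrected query:
SELECT COUNT(*) FROM (SELECT dept FROM employees GROUP BY dept HAVING COUNT(*) >= 2)

Result:
COUNT(*)
--------
2       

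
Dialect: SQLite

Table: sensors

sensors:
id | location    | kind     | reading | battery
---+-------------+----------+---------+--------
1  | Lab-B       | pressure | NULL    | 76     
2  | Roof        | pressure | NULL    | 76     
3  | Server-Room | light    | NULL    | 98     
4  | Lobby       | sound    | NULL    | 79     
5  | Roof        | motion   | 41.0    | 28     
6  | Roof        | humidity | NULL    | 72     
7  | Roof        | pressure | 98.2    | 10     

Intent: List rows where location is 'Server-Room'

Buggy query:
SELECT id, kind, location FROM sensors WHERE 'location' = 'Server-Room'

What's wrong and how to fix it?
Bug: Single quotes denote string literals in SQL; the column name is being compared as a constant string

Fix: Remove the quotes around the column name (or use double quotes for an identifier)

Corrected query:
SELECT id, kind, location FROM sensors WHERE location = 'Server-Room'

Result:
id | kind  | location   
---+-------+------------
3  | light | Server-Room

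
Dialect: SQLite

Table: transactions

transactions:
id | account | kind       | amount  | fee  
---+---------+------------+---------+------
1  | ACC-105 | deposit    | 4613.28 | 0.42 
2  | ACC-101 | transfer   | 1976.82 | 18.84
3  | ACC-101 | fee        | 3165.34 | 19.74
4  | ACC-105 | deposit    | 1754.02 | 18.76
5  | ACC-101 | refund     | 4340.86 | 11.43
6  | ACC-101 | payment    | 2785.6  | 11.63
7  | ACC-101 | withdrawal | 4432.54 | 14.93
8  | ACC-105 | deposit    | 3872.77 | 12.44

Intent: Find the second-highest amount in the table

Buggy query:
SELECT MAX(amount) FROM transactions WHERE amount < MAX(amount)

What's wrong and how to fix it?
Bug: The inner MAX is an aggregate inside WHERE, which is not allowed

Fix: Compute the overall MAX in a subquery, then take MAX of rows below it

Corrected query:
SELECT MAX(amount) FROM transactions WHERE amount < (SELECT MAX(amount) FROM transactions)

Result:
MAX(amount)
-----------
4432.54    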